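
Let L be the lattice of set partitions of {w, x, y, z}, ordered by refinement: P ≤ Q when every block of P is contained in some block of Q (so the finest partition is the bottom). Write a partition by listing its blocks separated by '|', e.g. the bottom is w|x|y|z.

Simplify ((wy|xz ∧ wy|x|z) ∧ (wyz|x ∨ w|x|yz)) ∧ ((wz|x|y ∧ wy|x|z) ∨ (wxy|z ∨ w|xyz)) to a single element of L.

wy|xz ∧ wy|x|z = wy|x|z
wyz|x ∨ w|x|yz = wyz|x
wy|x|z ∧ wyz|x = wy|x|z
wz|x|y ∧ wy|x|z = w|x|y|z
wxy|z ∨ w|xyz = wxyz
w|x|y|z ∨ wxyz = wxyz
wy|x|z ∧ wxyz = wy|x|z

wy|x|z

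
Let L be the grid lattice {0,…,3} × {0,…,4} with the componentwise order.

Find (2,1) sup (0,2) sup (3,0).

In a product of chains, the join is componentwise max, giving (3,2).

(3,2)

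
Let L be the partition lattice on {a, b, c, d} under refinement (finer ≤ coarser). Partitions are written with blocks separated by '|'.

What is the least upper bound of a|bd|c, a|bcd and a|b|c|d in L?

a|bcd

Common upper bounds of {a|bd|c, a|bcd, a|b|c|d}: abcd, a|bcd.
The least among these is a|bcd.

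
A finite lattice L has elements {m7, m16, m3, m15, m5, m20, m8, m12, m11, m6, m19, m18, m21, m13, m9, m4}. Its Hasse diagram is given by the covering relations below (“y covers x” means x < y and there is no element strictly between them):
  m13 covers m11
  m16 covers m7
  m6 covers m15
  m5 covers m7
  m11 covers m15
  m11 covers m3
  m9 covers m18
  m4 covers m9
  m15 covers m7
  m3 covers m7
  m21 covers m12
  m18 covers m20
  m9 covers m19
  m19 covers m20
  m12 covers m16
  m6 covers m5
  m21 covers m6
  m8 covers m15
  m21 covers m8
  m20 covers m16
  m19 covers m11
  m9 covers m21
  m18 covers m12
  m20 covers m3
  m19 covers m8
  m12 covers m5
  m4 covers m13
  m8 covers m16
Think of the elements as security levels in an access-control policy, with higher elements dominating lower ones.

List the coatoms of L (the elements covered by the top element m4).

The coatoms are exactly the elements covered by m4: m13, m9.

m13, m9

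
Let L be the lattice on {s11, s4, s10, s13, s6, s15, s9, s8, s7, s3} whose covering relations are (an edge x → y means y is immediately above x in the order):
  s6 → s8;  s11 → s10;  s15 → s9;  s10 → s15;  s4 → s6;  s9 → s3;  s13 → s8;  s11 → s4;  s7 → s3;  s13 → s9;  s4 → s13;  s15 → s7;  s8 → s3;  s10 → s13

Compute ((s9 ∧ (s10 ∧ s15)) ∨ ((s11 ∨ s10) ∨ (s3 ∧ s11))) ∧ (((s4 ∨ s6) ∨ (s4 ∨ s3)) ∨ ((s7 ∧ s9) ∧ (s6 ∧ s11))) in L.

s10 ∧ s15 = s10
s9 ∧ s10 = s10
s11 ∨ s10 = s10
s3 ∧ s11 = s11
s10 ∨ s11 = s10
s10 ∨ s10 = s10
s4 ∨ s6 = s6
s4 ∨ s3 = s3
s6 ∨ s3 = s3
s7 ∧ s9 = s15
s6 ∧ s11 = s11
s15 ∧ s11 = s11
s3 ∨ s11 = s3
s10 ∧ s3 = s10

s10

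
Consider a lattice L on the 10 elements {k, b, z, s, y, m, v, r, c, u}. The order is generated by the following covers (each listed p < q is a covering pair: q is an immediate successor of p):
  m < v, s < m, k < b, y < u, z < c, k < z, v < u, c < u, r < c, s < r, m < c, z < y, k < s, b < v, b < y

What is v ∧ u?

v

Common lower bounds of {v, u}: b, k, m, s, v.
The greatest among these is v.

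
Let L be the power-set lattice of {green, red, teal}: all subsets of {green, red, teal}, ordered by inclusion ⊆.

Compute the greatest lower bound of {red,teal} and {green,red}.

Under ⊆, meet is intersection: {red,teal} ∩ {green,red} = {red}.

{red}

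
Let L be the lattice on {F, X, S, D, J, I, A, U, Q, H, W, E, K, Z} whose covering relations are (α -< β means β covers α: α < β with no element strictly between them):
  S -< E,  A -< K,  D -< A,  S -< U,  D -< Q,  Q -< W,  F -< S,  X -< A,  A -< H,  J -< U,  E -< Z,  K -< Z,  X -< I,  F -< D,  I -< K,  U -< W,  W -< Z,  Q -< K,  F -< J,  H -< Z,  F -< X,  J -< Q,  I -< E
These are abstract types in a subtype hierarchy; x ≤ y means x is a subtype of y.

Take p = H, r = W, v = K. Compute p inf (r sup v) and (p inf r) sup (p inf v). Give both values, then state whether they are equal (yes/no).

H; A; no

r sup v = Z, so p inf (r sup v) = H inf Z = H.
p inf r = D and p inf v = A, so (p inf r) sup (p inf v) = D sup A = A.
Equal: no.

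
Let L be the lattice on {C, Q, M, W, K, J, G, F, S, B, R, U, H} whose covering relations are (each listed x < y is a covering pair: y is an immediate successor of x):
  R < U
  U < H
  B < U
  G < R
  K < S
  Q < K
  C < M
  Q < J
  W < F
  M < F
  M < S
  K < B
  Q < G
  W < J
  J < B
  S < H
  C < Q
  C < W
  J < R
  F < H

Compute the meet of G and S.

Common lower bounds of {G, S}: C, Q.
The greatest among these is Q.

Q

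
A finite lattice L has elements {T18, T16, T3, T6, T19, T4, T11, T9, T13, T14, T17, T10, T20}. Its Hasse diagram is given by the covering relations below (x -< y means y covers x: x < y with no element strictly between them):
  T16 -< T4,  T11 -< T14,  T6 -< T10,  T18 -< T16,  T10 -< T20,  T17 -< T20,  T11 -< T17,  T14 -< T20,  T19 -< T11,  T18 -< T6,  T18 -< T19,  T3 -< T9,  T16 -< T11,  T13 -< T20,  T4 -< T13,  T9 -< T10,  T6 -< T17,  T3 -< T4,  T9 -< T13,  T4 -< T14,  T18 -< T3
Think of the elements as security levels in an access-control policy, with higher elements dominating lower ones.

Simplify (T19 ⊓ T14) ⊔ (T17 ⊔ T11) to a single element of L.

T17

T19 ∧ T14 = T19
T17 ∨ T11 = T17
T19 ∨ T17 = T17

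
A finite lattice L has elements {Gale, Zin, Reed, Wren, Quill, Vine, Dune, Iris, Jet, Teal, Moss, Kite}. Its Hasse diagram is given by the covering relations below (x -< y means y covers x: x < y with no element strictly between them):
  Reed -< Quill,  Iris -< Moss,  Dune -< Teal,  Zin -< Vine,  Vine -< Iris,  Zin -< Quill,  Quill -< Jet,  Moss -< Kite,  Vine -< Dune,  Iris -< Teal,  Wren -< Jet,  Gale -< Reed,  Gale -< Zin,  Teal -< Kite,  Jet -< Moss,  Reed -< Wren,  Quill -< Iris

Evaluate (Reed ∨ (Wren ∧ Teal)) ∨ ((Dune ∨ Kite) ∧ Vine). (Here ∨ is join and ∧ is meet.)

Iris

Wren ∧ Teal = Reed
Reed ∨ Reed = Reed
Dune ∨ Kite = Kite
Kite ∧ Vine = Vine
Reed ∨ Vine = Iris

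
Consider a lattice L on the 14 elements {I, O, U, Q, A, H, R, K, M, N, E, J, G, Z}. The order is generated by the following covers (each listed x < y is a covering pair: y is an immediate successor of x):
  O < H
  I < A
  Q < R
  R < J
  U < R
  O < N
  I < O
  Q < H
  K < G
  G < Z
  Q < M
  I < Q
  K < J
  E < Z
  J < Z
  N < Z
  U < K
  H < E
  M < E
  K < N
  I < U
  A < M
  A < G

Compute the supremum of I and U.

U

Common upper bounds of {I, U}: G, J, K, N, R, U, Z.
The least among these is U.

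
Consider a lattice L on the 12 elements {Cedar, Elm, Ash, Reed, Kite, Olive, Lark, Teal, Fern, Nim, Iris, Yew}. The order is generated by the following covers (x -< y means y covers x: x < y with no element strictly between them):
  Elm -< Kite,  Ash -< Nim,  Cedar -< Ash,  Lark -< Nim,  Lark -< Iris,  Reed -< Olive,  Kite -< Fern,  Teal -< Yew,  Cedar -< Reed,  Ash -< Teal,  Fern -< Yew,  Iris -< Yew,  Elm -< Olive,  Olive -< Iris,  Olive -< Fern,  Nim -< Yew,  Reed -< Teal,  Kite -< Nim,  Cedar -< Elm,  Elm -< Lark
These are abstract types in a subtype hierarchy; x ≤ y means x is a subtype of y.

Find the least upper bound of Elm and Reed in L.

Olive

Common upper bounds of {Elm, Reed}: Fern, Iris, Olive, Yew.
The least among these is Olive.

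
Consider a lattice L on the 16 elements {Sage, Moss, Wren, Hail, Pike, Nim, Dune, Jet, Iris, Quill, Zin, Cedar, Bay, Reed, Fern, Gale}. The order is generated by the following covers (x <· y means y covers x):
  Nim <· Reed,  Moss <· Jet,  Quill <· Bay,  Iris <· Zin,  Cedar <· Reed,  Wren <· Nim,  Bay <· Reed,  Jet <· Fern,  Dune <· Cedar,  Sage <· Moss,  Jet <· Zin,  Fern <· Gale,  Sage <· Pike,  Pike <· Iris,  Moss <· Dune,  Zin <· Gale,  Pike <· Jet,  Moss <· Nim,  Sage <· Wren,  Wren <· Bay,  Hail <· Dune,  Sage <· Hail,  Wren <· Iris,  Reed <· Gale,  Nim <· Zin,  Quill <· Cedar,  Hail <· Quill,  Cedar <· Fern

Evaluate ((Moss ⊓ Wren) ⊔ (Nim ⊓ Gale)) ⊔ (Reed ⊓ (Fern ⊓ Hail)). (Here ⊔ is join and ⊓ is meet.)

Moss ∧ Wren = Sage
Nim ∧ Gale = Nim
Sage ∨ Nim = Nim
Fern ∧ Hail = Hail
Reed ∧ Hail = Hail
Nim ∨ Hail = Reed

Reed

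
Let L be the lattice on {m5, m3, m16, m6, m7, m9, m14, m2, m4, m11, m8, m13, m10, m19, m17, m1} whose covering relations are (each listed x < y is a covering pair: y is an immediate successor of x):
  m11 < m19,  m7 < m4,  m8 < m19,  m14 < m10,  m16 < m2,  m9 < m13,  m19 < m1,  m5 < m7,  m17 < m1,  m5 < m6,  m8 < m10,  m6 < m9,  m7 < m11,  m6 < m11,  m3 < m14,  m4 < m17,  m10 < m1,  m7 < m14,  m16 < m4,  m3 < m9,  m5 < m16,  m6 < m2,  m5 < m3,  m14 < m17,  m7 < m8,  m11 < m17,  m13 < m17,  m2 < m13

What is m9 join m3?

Common upper bounds of {m9, m3}: m1, m13, m17, m9.
The least among these is m9.

m9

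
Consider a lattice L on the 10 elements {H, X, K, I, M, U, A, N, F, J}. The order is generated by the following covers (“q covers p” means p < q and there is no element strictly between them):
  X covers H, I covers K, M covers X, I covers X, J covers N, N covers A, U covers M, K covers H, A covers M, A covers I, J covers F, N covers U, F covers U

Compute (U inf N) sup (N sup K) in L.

U ∧ N = U
N ∨ K = N
U ∨ N = N

N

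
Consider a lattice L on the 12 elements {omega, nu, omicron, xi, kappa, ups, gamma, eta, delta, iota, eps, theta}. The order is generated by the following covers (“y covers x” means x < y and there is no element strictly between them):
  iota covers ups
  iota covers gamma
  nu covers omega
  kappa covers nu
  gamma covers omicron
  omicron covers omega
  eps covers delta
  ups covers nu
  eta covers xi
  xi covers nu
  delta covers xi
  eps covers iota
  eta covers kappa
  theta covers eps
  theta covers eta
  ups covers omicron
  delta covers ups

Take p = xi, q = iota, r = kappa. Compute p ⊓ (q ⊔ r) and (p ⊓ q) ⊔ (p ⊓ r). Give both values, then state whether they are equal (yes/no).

xi; nu; no

q ⊔ r = theta, so p ⊓ (q ⊔ r) = xi ⊓ theta = xi.
p ⊓ q = nu and p ⊓ r = nu, so (p ⊓ q) ⊔ (p ⊓ r) = nu ⊔ nu = nu.
Equal: no.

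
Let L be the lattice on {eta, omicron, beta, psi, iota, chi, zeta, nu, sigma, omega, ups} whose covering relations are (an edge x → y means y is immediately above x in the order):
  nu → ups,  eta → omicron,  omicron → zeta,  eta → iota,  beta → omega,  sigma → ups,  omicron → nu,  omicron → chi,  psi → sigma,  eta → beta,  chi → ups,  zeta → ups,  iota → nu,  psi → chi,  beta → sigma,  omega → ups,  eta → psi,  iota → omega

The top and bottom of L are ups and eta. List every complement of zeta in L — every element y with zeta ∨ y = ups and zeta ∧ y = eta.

Need y with zeta ∨ y = ups and zeta ∧ y = eta.
Checking each element gives: beta, iota, omega, psi, sigma.

beta, iota, omega, psi, sigma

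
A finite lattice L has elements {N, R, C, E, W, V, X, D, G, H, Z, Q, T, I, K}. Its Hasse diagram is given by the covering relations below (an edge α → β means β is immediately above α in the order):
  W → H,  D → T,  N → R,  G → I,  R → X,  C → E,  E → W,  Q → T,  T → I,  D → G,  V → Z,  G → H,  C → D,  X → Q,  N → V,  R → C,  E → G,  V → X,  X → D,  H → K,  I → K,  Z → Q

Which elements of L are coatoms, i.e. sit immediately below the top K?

H, I

The coatoms are exactly the elements covered by K: H, I.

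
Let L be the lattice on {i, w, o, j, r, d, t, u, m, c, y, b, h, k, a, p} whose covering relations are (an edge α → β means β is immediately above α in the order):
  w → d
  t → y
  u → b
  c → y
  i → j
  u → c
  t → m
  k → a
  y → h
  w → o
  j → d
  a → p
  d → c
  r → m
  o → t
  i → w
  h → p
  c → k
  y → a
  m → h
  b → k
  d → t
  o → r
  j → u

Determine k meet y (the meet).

c

Common lower bounds of {k, y}: c, d, i, j, u, w.
The greatest among these is c.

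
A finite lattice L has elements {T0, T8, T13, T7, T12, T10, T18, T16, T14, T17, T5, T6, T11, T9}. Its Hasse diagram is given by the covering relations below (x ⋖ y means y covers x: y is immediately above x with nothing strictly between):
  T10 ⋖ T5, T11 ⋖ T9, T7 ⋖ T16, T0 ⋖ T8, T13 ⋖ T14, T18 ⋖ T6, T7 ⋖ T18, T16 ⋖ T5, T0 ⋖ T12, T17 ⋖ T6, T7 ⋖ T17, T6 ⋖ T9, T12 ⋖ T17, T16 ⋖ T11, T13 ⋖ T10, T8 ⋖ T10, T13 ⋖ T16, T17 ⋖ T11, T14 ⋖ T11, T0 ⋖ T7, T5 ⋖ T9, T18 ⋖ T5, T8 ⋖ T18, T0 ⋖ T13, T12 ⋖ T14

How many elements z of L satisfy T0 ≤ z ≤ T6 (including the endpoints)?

The interval [T0, T6] = {T0, T12, T17, T18, T6, T7, T8}, which has 7 elements.

7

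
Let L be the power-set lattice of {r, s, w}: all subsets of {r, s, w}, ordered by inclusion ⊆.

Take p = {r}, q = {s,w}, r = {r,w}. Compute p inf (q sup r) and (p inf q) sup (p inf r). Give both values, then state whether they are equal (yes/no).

q sup r = {r,s,w}, so p inf (q sup r) = {r} inf {r,s,w} = {r}.
p inf q = ∅ and p inf r = {r}, so (p inf q) sup (p inf r) = ∅ sup {r} = {r}.
Equal: yes.

{r}; {r}; yes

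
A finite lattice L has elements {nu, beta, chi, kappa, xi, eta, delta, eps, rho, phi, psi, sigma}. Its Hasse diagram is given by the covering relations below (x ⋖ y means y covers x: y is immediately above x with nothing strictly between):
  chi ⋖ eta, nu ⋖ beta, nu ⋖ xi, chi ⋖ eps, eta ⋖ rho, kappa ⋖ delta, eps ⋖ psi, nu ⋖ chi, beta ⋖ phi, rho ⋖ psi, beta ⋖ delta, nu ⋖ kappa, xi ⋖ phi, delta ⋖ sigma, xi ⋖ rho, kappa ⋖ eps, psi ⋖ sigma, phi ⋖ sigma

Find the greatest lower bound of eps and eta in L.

chi

Common lower bounds of {eps, eta}: chi, nu.
The greatest among these is chi.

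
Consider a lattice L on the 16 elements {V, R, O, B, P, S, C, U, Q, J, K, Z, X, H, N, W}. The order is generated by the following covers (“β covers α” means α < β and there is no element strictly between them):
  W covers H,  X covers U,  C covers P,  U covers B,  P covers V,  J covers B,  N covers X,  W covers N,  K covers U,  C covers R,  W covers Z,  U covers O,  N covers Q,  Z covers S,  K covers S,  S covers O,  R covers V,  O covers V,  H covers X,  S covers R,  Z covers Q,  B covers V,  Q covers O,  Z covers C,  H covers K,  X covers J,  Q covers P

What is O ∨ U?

U

Common upper bounds of {O, U}: H, K, N, U, W, X.
The least among these is U.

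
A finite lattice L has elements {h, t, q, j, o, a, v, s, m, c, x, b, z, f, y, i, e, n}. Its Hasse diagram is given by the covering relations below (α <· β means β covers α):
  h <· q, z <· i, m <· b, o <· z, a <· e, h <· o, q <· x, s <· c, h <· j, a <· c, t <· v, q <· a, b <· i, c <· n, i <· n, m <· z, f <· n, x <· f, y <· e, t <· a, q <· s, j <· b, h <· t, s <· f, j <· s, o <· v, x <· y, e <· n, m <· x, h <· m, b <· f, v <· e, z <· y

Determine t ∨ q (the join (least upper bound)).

a

Common upper bounds of {t, q}: a, c, e, n.
The least among these is a.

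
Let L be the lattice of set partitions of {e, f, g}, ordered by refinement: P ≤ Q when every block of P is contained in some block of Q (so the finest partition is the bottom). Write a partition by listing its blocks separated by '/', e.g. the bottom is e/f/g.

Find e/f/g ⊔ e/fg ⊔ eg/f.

The join of e/f/g, e/fg, eg/f merges any blocks that overlap across the partitions, giving efg.

efg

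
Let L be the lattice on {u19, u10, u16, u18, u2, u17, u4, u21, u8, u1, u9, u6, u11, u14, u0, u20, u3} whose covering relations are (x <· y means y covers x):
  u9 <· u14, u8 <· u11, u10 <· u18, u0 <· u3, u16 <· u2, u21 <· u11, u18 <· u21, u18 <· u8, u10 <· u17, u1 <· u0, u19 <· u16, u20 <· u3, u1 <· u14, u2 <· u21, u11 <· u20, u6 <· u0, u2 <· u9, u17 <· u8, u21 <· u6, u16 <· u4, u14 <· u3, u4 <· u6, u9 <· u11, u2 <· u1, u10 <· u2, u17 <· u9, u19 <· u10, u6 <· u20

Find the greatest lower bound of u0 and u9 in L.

Common lower bounds of {u0, u9}: u10, u16, u19, u2.
The greatest among these is u2.

u2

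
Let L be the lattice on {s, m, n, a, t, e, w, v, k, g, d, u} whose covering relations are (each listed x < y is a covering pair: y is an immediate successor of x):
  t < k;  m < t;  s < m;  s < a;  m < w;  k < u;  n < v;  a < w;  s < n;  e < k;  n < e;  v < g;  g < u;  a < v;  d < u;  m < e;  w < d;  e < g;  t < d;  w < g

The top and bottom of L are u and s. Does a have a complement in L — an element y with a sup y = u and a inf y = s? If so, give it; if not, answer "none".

Need y with a ∨ y = u and a ∧ y = s.
Checking each element gives: k.

k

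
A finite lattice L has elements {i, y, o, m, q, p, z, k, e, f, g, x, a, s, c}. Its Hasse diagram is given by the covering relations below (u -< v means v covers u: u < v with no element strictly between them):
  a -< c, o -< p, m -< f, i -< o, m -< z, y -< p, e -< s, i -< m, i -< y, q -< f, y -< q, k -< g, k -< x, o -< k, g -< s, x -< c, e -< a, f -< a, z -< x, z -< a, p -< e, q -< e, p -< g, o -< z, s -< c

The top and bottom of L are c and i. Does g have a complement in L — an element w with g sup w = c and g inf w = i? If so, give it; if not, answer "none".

m

Need w with g ∨ w = c and g ∧ w = i.
Checking each element gives: m.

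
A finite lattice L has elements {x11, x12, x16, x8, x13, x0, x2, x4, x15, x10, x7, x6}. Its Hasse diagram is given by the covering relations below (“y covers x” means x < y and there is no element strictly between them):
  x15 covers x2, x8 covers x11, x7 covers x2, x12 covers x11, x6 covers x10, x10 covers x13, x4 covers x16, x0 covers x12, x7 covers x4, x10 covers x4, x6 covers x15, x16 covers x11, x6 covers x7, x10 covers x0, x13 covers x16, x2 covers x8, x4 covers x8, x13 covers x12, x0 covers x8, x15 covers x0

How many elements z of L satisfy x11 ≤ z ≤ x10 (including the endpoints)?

The interval [x11, x10] = {x0, x10, x11, x12, x13, x16, x4, x8}, which has 8 elements.

8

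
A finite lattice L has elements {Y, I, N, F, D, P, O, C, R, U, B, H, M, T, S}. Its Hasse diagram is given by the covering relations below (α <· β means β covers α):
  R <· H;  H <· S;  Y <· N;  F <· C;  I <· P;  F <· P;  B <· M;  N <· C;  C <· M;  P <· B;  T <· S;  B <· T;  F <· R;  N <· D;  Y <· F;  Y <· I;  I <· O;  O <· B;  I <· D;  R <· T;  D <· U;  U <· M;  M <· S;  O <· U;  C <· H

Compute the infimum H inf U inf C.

N

Common lower bounds of {H, U, C}: N, Y.
The greatest among these is N.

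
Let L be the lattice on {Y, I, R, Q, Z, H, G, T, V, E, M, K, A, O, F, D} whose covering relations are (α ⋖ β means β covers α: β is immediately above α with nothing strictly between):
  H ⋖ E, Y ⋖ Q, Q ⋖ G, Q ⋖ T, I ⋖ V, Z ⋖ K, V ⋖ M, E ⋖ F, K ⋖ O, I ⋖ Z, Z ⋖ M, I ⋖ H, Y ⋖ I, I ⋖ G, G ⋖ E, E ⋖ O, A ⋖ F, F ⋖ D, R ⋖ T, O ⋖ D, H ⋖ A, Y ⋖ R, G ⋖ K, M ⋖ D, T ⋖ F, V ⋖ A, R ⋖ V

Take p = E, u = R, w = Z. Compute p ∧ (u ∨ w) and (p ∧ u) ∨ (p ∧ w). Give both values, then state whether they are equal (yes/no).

I; I; yes

u ∨ w = M, so p ∧ (u ∨ w) = E ∧ M = I.
p ∧ u = Y and p ∧ w = I, so (p ∧ u) ∨ (p ∧ w) = Y ∨ I = I.
Equal: yes.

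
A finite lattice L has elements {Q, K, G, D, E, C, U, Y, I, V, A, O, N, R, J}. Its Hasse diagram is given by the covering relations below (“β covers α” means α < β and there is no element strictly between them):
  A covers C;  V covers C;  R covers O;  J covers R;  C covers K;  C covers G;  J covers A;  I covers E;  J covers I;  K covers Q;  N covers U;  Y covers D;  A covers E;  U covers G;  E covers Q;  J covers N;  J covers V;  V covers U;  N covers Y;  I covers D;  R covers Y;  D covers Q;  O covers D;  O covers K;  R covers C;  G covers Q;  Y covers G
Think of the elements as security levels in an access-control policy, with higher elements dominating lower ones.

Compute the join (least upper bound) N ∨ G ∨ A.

J

Common upper bounds of {N, G, A}: J.
The least among these is J.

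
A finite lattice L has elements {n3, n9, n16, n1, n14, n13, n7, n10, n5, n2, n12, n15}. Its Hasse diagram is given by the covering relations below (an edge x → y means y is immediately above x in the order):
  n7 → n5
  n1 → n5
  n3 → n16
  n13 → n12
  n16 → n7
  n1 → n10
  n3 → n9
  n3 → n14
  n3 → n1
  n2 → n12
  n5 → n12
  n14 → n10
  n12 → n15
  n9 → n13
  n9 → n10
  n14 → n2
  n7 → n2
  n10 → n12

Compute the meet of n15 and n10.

n10

Common lower bounds of {n15, n10}: n1, n10, n14, n3, n9.
The greatest among these is n10.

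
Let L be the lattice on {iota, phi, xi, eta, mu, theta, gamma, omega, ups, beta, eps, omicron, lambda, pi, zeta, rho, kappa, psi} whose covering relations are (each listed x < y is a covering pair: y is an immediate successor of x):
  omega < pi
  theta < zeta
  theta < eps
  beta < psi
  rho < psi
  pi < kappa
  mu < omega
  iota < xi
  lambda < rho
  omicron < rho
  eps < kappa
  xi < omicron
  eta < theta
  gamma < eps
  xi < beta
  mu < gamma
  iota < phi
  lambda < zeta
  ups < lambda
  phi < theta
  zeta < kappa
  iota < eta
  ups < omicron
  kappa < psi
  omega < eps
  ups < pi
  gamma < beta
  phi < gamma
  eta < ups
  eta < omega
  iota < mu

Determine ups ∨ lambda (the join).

lambda

Common upper bounds of {ups, lambda}: kappa, lambda, psi, rho, zeta.
The least among these is lambda.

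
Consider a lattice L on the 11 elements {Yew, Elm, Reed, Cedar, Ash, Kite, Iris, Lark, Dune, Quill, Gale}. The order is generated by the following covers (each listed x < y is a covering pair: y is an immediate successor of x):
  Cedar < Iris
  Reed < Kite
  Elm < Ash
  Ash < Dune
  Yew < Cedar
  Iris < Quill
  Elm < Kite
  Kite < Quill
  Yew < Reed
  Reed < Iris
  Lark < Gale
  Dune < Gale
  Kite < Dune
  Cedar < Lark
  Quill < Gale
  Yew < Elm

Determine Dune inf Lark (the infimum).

Yew

Common lower bounds of {Dune, Lark}: Yew.
The greatest among these is Yew.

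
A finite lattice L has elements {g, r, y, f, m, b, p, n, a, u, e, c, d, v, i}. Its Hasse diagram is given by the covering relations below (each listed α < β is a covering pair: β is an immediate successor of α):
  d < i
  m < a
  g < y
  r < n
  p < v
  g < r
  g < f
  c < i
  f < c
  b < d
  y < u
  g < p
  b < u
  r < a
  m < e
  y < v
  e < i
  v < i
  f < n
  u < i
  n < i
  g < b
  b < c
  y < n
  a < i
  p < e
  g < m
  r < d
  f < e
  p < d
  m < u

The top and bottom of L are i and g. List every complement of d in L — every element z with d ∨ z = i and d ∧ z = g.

Need z with d ∨ z = i and d ∧ z = g.
Checking each element gives: f, m, y.

f, m, y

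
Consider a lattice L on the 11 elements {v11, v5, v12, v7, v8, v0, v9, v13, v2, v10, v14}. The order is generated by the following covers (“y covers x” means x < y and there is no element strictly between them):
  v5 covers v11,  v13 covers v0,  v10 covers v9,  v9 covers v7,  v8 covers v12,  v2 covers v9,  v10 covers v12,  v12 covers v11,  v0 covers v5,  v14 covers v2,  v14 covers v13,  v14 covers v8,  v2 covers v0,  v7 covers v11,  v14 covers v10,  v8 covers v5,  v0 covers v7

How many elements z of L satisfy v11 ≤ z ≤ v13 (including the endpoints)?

5

The interval [v11, v13] = {v0, v11, v13, v5, v7}, which has 5 elements.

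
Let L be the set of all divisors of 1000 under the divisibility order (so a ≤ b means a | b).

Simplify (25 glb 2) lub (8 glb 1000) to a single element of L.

25 ∧ 2 = 1
8 ∧ 1000 = 8
1 ∨ 8 = 8

8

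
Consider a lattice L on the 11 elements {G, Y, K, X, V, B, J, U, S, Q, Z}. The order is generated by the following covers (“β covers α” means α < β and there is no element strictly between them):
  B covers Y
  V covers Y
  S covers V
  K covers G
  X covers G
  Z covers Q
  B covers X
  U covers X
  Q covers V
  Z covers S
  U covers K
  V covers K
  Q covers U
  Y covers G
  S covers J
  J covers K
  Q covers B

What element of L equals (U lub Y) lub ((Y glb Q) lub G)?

Q

U ∨ Y = Q
Y ∧ Q = Y
Y ∨ G = Y
Q ∨ Y = Q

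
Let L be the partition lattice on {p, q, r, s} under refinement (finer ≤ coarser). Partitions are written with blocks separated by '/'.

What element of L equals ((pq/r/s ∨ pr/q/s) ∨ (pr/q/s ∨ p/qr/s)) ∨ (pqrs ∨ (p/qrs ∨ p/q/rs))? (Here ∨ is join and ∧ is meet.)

pq/r/s ∨ pr/q/s = pqr/s
pr/q/s ∨ p/qr/s = pqr/s
pqr/s ∨ pqr/s = pqr/s
p/qrs ∨ p/q/rs = p/qrs
pqrs ∨ p/qrs = pqrs
pqr/s ∨ pqrs = pqrs

pqrs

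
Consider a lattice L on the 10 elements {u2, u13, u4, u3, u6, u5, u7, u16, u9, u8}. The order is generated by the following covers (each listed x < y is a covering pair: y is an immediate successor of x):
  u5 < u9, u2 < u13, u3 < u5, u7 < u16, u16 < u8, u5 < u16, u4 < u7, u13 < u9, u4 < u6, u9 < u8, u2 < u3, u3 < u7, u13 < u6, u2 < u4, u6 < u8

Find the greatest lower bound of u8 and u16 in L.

u16

Common lower bounds of {u8, u16}: u16, u2, u3, u4, u5, u7.
The greatest among these is u16.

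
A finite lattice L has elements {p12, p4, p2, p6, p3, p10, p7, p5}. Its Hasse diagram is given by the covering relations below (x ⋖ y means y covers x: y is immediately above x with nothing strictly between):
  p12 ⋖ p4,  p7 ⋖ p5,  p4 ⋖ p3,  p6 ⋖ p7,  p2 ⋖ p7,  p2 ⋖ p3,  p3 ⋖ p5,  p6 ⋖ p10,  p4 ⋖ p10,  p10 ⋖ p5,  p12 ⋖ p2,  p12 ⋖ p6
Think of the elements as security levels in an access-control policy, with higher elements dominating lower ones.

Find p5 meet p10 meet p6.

p6

Common lower bounds of {p5, p10, p6}: p12, p6.
The greatest among these is p6.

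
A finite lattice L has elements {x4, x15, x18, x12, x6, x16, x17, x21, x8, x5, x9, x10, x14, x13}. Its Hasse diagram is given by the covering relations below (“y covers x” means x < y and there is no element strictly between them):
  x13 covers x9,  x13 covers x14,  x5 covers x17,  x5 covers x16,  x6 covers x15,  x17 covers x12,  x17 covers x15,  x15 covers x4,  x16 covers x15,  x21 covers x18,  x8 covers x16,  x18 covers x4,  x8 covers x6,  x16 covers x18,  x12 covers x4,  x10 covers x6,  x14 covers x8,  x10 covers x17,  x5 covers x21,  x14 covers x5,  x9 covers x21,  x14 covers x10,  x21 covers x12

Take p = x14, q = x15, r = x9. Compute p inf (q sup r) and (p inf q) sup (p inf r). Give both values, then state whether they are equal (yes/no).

q sup r = x13, so p inf (q sup r) = x14 inf x13 = x14.
p inf q = x15 and p inf r = x21, so (p inf q) sup (p inf r) = x15 sup x21 = x5.
Equal: no.

x14; x5; no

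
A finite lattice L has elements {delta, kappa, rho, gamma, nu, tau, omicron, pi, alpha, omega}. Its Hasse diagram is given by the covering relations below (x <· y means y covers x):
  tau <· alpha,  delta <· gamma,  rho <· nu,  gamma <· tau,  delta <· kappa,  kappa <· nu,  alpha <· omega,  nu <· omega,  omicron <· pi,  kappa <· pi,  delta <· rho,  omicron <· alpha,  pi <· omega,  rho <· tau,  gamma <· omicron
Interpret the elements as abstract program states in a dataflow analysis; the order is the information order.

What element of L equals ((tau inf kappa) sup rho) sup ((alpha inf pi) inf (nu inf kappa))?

tau ∧ kappa = delta
delta ∨ rho = rho
alpha ∧ pi = omicron
nu ∧ kappa = kappa
omicron ∧ kappa = delta
rho ∨ delta = rho

rho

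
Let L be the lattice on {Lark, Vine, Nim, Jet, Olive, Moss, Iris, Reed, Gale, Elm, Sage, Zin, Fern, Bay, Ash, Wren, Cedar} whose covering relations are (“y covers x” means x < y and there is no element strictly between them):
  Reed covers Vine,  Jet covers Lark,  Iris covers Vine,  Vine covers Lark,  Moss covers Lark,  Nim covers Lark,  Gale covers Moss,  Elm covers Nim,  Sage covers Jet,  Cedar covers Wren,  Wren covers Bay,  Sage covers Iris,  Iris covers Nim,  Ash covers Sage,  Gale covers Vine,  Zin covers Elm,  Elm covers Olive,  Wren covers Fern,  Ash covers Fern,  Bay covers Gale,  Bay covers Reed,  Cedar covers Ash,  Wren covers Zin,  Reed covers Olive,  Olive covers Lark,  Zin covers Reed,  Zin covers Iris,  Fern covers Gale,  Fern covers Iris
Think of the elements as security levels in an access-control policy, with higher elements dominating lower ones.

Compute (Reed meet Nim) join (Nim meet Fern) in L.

Reed ∧ Nim = Lark
Nim ∧ Fern = Nim
Lark ∨ Nim = Nim

Nim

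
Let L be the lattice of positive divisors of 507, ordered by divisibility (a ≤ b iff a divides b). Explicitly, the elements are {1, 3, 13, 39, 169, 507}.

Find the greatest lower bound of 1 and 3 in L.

1

In the divisibility order, the meet is the greatest common divisor: gcd(1, 3) = 1.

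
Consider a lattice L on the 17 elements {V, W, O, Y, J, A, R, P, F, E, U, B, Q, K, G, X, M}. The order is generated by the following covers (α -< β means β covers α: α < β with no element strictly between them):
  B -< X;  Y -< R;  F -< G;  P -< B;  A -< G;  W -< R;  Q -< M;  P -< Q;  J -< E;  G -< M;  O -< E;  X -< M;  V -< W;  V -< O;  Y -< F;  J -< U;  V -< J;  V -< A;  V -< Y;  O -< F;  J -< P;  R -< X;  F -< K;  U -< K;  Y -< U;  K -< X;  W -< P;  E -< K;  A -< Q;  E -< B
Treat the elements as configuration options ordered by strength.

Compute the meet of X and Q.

Common lower bounds of {X, Q}: J, P, V, W.
The greatest among these is P.

P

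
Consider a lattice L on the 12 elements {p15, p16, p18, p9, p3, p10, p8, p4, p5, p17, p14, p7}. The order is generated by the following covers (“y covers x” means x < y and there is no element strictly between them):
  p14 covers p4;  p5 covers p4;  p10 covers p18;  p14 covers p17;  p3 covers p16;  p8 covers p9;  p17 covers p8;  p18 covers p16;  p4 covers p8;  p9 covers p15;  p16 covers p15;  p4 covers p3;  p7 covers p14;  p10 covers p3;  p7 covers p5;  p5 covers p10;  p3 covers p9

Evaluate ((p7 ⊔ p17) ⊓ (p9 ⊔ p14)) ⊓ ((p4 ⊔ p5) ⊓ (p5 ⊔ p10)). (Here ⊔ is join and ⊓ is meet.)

p7 ∨ p17 = p7
p9 ∨ p14 = p14
p7 ∧ p14 = p14
p4 ∨ p5 = p5
p5 ∨ p10 = p5
p5 ∧ p5 = p5
p14 ∧ p5 = p4

p4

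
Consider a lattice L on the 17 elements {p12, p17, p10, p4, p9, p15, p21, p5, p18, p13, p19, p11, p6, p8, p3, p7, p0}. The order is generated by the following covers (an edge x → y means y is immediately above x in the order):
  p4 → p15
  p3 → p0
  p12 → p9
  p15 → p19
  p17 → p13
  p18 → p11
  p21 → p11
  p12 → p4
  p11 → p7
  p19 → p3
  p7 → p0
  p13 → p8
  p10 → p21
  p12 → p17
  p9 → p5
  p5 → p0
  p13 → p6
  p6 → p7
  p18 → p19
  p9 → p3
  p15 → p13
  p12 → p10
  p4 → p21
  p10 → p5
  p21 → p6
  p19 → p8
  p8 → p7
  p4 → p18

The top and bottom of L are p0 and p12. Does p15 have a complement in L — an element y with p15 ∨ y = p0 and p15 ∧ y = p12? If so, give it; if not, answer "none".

p5

Need y with p15 ∨ y = p0 and p15 ∧ y = p12.
Checking each element gives: p5.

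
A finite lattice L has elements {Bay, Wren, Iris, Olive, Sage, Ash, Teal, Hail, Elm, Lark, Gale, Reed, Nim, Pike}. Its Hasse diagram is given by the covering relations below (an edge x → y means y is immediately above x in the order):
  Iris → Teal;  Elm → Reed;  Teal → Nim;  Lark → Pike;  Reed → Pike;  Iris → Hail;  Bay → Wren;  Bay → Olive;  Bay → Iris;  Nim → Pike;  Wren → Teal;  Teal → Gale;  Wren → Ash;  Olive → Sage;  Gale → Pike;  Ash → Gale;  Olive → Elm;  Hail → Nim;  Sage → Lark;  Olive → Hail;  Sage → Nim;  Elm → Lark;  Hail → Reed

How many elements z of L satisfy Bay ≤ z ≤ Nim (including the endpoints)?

8

The interval [Bay, Nim] = {Bay, Hail, Iris, Nim, Olive, Sage, Teal, Wren}, which has 8 elements.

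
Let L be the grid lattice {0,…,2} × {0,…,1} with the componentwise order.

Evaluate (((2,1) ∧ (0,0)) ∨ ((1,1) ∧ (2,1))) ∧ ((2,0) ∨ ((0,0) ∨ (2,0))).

(2,1) ∧ (0,0) = (0,0)
(1,1) ∧ (2,1) = (1,1)
(0,0) ∨ (1,1) = (1,1)
(0,0) ∨ (2,0) = (2,0)
(2,0) ∨ (2,0) = (2,0)
(1,1) ∧ (2,0) = (1,0)

(1,0)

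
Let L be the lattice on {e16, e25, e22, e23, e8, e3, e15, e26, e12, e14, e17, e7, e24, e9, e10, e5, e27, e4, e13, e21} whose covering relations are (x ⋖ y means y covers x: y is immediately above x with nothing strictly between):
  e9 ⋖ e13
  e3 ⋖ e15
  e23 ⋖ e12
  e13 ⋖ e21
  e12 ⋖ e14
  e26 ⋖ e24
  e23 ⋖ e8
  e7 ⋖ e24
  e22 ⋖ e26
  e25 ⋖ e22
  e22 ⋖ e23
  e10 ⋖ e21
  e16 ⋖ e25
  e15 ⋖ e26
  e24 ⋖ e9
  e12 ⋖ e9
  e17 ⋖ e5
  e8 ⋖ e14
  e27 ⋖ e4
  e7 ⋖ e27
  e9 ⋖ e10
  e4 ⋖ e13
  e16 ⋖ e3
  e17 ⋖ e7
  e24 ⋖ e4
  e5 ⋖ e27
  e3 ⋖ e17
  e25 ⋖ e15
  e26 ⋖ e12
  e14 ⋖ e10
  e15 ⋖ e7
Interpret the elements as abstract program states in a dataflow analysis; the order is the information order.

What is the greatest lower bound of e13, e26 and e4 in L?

e26

Common lower bounds of {e13, e26, e4}: e15, e16, e22, e25, e26, e3.
The greatest among these is e26.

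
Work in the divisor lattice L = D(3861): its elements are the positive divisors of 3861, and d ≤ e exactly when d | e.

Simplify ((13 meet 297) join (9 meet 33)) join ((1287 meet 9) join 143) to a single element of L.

13 ∧ 297 = 1
9 ∧ 33 = 3
1 ∨ 3 = 3
1287 ∧ 9 = 9
9 ∨ 143 = 1287
3 ∨ 1287 = 1287

1287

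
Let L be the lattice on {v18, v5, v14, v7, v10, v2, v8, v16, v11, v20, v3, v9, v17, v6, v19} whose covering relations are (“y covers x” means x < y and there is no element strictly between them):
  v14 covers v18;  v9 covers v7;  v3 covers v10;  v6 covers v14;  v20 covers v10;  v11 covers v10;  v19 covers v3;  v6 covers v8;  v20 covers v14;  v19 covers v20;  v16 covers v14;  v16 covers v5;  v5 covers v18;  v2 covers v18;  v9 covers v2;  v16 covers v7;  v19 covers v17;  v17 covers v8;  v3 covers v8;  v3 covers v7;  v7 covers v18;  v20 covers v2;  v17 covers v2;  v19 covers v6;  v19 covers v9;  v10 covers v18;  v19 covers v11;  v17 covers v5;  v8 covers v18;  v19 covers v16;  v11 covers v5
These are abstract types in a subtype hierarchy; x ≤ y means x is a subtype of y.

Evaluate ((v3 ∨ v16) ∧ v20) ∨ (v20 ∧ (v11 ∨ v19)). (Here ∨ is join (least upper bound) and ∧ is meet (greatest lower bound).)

v3 ∨ v16 = v19
v19 ∧ v20 = v20
v11 ∨ v19 = v19
v20 ∧ v19 = v20
v20 ∨ v20 = v20

v20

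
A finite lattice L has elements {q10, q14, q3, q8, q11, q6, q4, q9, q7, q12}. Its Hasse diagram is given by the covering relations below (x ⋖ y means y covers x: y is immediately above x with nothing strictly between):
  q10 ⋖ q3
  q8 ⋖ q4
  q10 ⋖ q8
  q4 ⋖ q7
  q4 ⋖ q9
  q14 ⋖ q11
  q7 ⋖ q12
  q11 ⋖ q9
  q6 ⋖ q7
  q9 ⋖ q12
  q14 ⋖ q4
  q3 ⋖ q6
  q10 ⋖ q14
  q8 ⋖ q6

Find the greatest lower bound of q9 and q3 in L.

q10

Common lower bounds of {q9, q3}: q10.
The greatest among these is q10.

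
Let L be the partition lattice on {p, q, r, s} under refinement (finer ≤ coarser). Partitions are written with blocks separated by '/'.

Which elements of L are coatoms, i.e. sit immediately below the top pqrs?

p/qrs, pq/rs, pqr/s, pqs/r, pr/qs, prs/q, ps/qr

The coatoms are exactly the elements covered by pqrs: p/qrs, pq/rs, pqr/s, pqs/r, pr/qs, prs/q, ps/qr.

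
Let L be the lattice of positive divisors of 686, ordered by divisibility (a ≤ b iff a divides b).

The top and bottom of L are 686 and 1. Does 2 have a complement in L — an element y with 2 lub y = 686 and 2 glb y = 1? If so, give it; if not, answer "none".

343

Need y with 2 ∨ y = 686 and 2 ∧ y = 1.
Checking each element gives: 343.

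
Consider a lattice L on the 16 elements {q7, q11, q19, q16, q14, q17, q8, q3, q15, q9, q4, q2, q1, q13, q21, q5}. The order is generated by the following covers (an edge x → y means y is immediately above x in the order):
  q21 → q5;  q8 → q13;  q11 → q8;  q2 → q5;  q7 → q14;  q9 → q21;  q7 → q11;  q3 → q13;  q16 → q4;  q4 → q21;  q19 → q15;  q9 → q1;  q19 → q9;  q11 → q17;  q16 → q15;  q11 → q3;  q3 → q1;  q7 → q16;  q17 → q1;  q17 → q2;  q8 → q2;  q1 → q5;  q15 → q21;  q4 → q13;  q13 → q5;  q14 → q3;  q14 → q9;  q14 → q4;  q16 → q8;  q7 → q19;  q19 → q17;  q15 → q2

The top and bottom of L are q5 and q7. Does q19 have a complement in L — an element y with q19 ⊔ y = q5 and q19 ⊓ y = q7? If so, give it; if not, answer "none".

q13

Need y with q19 ∨ y = q5 and q19 ∧ y = q7.
Checking each element gives: q13.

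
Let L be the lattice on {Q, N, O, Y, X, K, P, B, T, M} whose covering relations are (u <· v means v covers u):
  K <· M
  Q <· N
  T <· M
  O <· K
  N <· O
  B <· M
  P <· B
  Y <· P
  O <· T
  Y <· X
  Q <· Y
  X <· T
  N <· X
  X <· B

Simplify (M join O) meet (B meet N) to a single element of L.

M ∨ O = M
B ∧ N = N
M ∧ N = N

N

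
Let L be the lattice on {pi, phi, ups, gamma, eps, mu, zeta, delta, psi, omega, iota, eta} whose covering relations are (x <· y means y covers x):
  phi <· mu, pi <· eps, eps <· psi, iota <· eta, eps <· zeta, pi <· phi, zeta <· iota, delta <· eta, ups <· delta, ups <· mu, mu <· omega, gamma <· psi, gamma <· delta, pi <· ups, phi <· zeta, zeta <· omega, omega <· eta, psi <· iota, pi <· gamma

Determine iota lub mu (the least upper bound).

eta

Common upper bounds of {iota, mu}: eta.
The least among these is eta.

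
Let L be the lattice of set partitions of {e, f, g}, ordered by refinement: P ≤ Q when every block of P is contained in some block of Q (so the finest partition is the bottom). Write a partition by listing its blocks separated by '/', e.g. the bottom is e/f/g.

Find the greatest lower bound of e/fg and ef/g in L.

The meet (common refinement) of e/fg and ef/g intersects blocks pairwise, giving e/f/g.

e/f/g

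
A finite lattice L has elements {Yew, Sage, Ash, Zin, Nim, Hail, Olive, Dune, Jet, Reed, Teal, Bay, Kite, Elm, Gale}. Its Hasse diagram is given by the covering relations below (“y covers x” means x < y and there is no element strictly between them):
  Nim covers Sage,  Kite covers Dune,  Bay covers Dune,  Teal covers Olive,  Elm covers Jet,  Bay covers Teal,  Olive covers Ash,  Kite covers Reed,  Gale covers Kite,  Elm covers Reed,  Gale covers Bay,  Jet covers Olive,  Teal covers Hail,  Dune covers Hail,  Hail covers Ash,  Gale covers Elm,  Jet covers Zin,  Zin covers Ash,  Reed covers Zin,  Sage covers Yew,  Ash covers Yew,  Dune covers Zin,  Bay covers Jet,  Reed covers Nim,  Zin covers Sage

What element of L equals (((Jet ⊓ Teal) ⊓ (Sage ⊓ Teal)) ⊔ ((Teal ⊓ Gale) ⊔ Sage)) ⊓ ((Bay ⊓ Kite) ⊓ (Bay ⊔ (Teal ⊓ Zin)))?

Dune

Jet ∧ Teal = Olive
Sage ∧ Teal = Yew
Olive ∧ Yew = Yew
Teal ∧ Gale = Teal
Teal ∨ Sage = Bay
Yew ∨ Bay = Bay
Bay ∧ Kite = Dune
Teal ∧ Zin = Ash
Bay ∨ Ash = Bay
Dune ∧ Bay = Dune
Bay ∧ Dune = Dune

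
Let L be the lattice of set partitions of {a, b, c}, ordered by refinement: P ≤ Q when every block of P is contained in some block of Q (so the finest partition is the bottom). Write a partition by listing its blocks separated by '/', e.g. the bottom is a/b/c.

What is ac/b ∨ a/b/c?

ac/b

The join of ac/b and a/b/c merges any blocks that overlap across the partitions, giving ac/b.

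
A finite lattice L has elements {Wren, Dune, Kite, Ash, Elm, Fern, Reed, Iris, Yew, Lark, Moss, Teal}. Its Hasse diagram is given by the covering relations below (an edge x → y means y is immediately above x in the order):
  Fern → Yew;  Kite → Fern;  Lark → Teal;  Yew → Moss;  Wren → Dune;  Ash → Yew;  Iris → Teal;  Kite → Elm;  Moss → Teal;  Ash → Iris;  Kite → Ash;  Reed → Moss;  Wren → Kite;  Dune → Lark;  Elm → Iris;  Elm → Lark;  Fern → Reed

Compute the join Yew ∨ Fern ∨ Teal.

Common upper bounds of {Yew, Fern, Teal}: Teal.
The least among these is Teal.

Teal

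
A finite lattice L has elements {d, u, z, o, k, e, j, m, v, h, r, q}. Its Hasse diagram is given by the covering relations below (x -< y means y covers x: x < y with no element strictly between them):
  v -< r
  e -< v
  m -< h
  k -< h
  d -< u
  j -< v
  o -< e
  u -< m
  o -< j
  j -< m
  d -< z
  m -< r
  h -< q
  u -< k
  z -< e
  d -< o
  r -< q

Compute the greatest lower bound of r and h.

m

Common lower bounds of {r, h}: d, j, m, o, u.
The greatest among these is m.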